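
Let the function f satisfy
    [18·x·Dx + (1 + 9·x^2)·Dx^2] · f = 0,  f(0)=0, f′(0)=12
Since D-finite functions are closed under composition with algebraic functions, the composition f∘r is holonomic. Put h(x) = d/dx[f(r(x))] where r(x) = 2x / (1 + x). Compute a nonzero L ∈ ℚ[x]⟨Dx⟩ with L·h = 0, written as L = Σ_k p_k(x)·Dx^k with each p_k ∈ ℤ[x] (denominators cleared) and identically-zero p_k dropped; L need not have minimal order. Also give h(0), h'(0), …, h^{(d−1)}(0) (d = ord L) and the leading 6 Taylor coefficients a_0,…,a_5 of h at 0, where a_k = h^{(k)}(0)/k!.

f: a_k = 0, 12, 0, -36, 0, 972/5, …
Substitute x→r, Dx→(1/r')Dx; clear ⇒ L₀.
Differentiate: ansatz ord ≤ ord L₀ ⇒ L.
L = (2 + 74·x) + (1 + 2·x + 37·x^2)·Dx  (order 1).
h: a_k = 24, -48, -792, 3360, 22584, -169488, …
ICs: h(0) = 24.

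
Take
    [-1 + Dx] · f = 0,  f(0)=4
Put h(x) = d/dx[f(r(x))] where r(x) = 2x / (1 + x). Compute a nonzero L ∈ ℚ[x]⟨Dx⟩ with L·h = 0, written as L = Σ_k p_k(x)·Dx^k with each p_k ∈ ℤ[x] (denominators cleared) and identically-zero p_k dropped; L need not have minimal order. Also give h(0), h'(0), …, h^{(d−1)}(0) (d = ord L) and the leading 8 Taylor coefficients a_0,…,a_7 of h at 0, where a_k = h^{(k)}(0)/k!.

L = -2·x + (-1 - 2·x - x^2)·Dx  (order 1).
h: a_k = 8, 0, -8, 32/3, -8, 32/15, 40/9, -1024/105, …
ICs: h(0) = 8.

f: a_k = 4, 4, 2, 2/3, 1/6, 1/30, 1/180, 1/1260, …
Change of var in L_f (x↦r) gives L₀.
Differentiate: ansatz ord ≤ ord L₀ ⇒ L.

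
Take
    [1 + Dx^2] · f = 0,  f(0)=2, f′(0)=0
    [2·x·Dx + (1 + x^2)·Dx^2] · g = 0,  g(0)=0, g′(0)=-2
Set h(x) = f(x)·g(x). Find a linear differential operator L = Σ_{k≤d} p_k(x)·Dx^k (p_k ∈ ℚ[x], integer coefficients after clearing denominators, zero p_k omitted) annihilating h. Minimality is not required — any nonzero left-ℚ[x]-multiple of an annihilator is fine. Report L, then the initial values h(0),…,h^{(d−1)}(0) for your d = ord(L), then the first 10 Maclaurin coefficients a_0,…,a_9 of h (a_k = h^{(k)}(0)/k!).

f: a_k = 2, 0, -1, 0, 1/12, 0, -1/360, 0, 1/20160, 0, …
g: a_k = 0, -2, 0, 2/3, 0, -2/5, 0, 2/7, 0, -2/9, …
f·g: L₀ = L_f ⊗_s L_g, ord ≤ 2·2.
L = (10 + 26·x^2 + 11·x^4 + 4·x^6 + x^8) + (12·x + 20·x^3 + 12·x^5 + 4·x^7)·Dx + (12 + 32·x^2 + 18·x^4 + 8·x^6 + 2·x^8)·Dx^2 + (12·x + 20·x^3 + 12·x^5 + 4·x^7)·Dx^3 + (2 + 6·x^2 + 7·x^4 + 4·x^6 + x^8)·Dx^4  (order 4).
h: a_k = 0, -4, 0, 10/3, 0, -49/30, 0, 1301/1260, 0, -23147/30240, …
ICs: h(0) = 0, h′(0) = -4, h′′(0) = 0, h′′′(0) = 20.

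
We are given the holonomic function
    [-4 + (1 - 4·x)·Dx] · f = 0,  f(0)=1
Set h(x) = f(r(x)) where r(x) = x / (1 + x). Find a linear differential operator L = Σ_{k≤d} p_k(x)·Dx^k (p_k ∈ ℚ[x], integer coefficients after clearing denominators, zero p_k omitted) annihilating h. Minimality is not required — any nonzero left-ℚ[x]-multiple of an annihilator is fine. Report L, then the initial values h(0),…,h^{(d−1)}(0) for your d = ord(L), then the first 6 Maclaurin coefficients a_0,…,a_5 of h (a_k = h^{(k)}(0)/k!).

f: a_k = 1, 4, 16, 64, 256, 1024, …
f∘r: x↦r, Dx↦Dx/r' in L_f ⇒ L₀.
L = 4 + (-1 + 2·x + 3·x^2)·Dx  (order 1).
h: a_k = 1, 4, 12, 36, 108, 324, …
ICs: h(0) = 1.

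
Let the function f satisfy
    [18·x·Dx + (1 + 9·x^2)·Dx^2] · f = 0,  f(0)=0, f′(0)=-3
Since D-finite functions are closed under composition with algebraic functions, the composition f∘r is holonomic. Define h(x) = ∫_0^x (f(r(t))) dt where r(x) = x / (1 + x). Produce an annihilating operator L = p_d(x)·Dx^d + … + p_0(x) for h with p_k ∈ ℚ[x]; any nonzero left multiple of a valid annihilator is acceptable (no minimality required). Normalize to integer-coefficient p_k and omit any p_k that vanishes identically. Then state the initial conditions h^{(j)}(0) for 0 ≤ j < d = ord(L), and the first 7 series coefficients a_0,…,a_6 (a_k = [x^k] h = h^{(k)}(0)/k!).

L = (2 + 20·x)·Dx^2 + (1 + 2·x + 10·x^2)·Dx^3  (order 3).
h: a_k = 0, 0, -3/2, 1, 3/2, -24/5, 2/5, …
ICs: h(0) = 0, h′(0) = 0, h′′(0) = -3.

f: a_k = 0, -3, 0, 9, 0, -243/5, 0, …
L₀ from L_f via x↦r, Dx↦r'^{-1}Dx.
h=∫h₀ ⇒ L = L₀·Dx.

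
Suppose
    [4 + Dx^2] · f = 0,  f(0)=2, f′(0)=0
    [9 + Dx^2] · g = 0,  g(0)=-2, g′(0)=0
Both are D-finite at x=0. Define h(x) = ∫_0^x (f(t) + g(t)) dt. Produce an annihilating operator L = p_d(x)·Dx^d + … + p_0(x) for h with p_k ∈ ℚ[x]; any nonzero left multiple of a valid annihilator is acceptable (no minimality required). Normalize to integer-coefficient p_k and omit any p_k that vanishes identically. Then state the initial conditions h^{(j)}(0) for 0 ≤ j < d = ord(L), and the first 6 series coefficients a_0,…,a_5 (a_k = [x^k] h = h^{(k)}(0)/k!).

L = 36·Dx + 13·Dx^3 + Dx^5  (order 5).
h: a_k = 0, 0, 0, 5/3, 0, -13/12, …
ICs: h(0) = 0, h′(0) = 0, h′′(0) = 0, h′′′(0) = 10, h′′′′(0) = 0.

f: a_k = 2, 0, -4, 0, 4/3, 0, …
g: a_k = -2, 0, 9, 0, -27/4, 0, …
f+g: L₀ = lclm(L_f,L_g), ord ≤ 2+2.
h=∫h₀ ⇒ L = L₀·Dx.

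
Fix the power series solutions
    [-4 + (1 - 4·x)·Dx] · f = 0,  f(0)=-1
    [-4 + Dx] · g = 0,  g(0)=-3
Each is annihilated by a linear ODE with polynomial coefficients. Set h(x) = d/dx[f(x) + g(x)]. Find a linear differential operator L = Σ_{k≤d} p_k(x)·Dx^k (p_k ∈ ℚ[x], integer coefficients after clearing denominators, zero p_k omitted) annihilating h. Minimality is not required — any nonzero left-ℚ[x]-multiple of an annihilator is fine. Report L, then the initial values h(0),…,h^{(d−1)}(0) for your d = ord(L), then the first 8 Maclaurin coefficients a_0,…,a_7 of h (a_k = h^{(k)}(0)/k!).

L = (64 + 128·x) + (-20 - 32·x + 64·x^2)·Dx + (1 - 16·x^2)·Dx^2  (order 2).
h: a_k = -16, -80, -288, -1152, -5248, -123392/5, -1721344/15, -55054336/105, …
ICs: h(0) = -16, h′(0) = -80.

f: a_k = -1, -4, -16, -64, -256, -1024, -4096, -16384, …
g: a_k = -3, -12, -24, -32, -32, -128/5, -256/15, -1024/105, …
h₀=f+g: left-lcm gives L₀, ord ≤ 2.
h₀' ⇒ L via d/dx closure of L₀.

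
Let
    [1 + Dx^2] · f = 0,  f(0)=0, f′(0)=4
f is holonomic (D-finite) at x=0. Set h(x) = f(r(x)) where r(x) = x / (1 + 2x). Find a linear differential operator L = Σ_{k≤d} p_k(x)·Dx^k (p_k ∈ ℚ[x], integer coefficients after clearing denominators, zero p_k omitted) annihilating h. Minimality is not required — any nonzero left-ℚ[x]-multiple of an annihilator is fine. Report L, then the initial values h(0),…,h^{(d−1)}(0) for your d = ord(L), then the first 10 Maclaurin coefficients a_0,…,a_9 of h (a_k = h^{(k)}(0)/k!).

L = 1 + (4 + 24·x + 48·x^2 + 32·x^3)·Dx + (1 + 8·x + 24·x^2 + 32·x^3 + 16·x^4)·Dx^2  (order 2).
h: a_k = 0, 4, -8, 46/3, -28, 1441/30, -75, 123479/1260, -6599/90, -12104063/90720, …
ICs: h(0) = 0, h′(0) = 4.

f: a_k = 0, 4, 0, -2/3, 0, 1/30, 0, -1/1260, 0, 1/90720, …
Change of var in L_f (x↦r) gives L₀.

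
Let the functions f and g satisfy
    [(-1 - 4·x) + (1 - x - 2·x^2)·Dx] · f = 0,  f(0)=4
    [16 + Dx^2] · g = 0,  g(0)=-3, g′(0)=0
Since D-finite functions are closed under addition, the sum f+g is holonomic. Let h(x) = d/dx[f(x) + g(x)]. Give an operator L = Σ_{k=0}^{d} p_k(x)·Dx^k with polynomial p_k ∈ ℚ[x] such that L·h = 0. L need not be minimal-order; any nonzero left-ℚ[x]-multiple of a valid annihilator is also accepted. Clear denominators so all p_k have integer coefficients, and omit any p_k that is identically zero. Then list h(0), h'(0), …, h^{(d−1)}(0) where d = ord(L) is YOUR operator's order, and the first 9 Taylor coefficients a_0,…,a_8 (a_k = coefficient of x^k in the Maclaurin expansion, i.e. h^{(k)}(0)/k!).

f: a_k = 4, 4, 12, 20, 44, 84, 172, 340, 684, …
g: a_k = -3, 0, 24, 0, -32, 0, 256/15, 0, -512/105, …
Weyl lclm of L_f,L_g ⇒ L₀ (ord ≤ 3).
Derive L from L₀ (diff closure).
L = (2880 + 9600·x + 20736·x^2 + 7680·x^3 + 15360·x^4 + 18432·x^5 + 12288·x^6) + (-368 - 1040·x + 2400·x^2 + 2048·x^3 - 2560·x^4 + 1536·x^5 + 7168·x^6 + 4096·x^7)·Dx + (180 + 600·x + 1296·x^2 + 480·x^3 + 960·x^4 + 1152·x^5 + 768·x^6)·Dx^2 + (-23 - 65·x + 150·x^2 + 128·x^3 - 160·x^4 + 96·x^5 + 448·x^6 + 256·x^7)·Dx^3  (order 3).
h: a_k = 4, 72, 60, 48, 420, 5672/5, 2380, 570464/105, 12276, …
ICs: h(0) = 4, h′(0) = 72, h′′(0) = 120.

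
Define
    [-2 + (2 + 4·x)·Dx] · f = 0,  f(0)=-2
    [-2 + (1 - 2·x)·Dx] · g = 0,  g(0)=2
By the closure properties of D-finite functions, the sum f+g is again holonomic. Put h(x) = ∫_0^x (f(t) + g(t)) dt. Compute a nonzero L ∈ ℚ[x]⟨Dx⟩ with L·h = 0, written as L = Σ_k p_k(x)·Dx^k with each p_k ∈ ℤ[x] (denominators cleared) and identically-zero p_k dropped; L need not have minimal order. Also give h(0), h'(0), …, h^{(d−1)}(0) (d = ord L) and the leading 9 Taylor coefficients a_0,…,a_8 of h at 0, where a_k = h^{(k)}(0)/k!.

L = (10 + 12·x)·Dx + (-9 - 28·x - 36·x^2)·Dx^2 + (1 + 6·x - 4·x^2 - 24·x^3)·Dx^3  (order 3).
h: a_k = 0, 0, 1, 3, 15/4, 133/20, 83/8, 1045/56, 2015/64, …
ICs: h(0) = 0, h′(0) = 0, h′′(0) = 2.

f: a_k = -2, -2, 1, -1, 5/4, -7/4, 21/8, -33/8, 429/64, …
g: a_k = 2, 4, 8, 16, 32, 64, 128, 256, 512, …
Weyl lclm of L_f,L_g ⇒ L₀ (ord ≤ 2).
h=∫₀ˣh₀: take L = L₀·Dx.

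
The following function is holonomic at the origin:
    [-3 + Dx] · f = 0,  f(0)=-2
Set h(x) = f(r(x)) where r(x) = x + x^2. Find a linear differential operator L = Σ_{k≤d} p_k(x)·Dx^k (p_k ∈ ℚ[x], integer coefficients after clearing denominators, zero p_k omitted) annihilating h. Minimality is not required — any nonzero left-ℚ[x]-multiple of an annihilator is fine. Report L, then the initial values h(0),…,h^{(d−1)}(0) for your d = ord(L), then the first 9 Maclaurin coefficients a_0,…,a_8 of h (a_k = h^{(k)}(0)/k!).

f: a_k = -2, -6, -9, -9, -27/4, -81/20, -81/40, -243/280, -729/2240, …
h₀=f(r): pull back L_f along r ⇒ L₀.
L = (-3 - 6·x) + Dx  (order 1).
h: a_k = -2, -6, -15, -27, -171/4, -1161/20, -2871/40, -4509/56, -188217/2240, …
ICs: h(0) = -2.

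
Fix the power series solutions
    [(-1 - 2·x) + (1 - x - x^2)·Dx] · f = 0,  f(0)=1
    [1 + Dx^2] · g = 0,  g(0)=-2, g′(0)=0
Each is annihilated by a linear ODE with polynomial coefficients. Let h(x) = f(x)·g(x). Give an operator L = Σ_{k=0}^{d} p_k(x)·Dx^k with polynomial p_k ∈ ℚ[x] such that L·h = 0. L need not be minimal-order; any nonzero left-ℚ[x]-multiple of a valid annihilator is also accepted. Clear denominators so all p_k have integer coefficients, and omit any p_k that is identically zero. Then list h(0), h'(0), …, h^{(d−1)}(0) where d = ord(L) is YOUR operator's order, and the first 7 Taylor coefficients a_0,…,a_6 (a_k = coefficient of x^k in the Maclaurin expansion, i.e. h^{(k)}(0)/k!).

L = (1 + x + x^2) + (2 + 4·x)·Dx + (-1 + x + x^2)·Dx^2  (order 2).
h: a_k = -2, -2, -3, -5, -97/12, -157/12, -7619/360, …
ICs: h(0) = -2, h′(0) = -2.

f: a_k = 1, 1, 2, 3, 5, 8, 13, …
g: a_k = -2, 0, 1, 0, -1/12, 0, 1/360, …
f·g: L₀ = L_f ⊗_s L_g, ord ≤ 1·2.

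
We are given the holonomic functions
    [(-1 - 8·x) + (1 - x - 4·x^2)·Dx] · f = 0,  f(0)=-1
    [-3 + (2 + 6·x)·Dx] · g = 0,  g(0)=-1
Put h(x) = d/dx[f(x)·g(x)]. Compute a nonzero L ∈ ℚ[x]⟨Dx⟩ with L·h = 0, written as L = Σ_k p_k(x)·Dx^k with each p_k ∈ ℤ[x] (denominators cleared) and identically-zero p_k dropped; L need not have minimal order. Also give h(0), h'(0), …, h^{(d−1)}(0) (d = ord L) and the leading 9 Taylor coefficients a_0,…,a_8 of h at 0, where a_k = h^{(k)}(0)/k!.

f: a_k = -1, -1, -5, -9, -29, -65, -181, -441, -1165, …
g: a_k = -1, -3/2, 9/8, -27/16, 405/128, -1701/256, 15309/1024, -72171/2048, 2814669/32768, …
f·g: L₀ = L_f ⊗_s L_g, ord ≤ 1·1.
h=h₀': d/dx-closure on L₀ ⇒ L.
L = (43 + 474·x + 1491·x^2 + 2280·x^3 + 2160·x^4) + (-10 - 58·x - 78·x^2 + 242·x^3 + 960·x^4 + 864·x^5)·Dx  (order 1).
h: a_k = 5/2, 43/4, 819/16, 4531/32, 141175/256, 727869/512, 10226559/2048, 51616067/4096, 2738748735/65536, …
ICs: h(0) = 5/2.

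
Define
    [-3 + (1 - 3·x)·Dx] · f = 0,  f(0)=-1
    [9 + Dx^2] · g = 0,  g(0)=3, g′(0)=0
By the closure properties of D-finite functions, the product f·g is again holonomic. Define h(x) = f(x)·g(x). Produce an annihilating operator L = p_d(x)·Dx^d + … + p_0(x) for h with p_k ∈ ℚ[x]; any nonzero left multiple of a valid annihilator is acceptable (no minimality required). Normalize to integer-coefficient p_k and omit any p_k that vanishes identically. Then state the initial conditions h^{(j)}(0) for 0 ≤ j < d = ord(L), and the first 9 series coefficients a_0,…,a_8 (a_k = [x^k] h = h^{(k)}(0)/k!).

L = (-9 + 27·x) + 6·Dx + (-1 + 3·x)·Dx^2  (order 2).
h: a_k = -3, -9, -27/2, -81/2, -1053/8, -3159/8, -94527/80, -283581/80, -9528759/896, …
ICs: h(0) = -3, h′(0) = -9.

f: a_k = -1, -3, -9, -27, -81, -243, -729, -2187, -6561, …
g: a_k = 3, 0, -27/2, 0, 81/8, 0, -243/80, 0, 2187/4480, …
Sym-product of L_f,L_g gives L₀ (≤ ord 2).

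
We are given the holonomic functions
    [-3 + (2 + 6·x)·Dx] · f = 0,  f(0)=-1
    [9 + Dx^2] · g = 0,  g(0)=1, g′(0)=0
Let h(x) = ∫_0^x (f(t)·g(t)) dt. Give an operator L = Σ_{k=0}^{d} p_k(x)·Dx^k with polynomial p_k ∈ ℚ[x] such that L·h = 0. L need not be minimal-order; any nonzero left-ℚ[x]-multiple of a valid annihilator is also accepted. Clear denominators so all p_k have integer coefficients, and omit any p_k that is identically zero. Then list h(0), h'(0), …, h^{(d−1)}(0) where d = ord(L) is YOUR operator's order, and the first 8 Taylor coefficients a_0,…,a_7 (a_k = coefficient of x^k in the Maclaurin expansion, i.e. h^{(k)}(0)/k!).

L = (63 + 216·x + 324·x^2)·Dx + (-12 - 36·x)·Dx^2 + (4 + 24·x + 36·x^2)·Dx^3  (order 3).
h: a_k = 0, -1, -3/4, 15/8, 81/64, -135/128, -351/512, 28269/35840, …
ICs: h(0) = 0, h′(0) = -1, h′′(0) = -3/2.

f: a_k = -1, -3/2, 9/8, -27/16, 405/128, -1701/256, 15309/1024, -72171/2048, …
g: a_k = 1, 0, -9/2, 0, 27/8, 0, -81/80, 0, …
f·g: L₀ = L_f ⊗_s L_g, ord ≤ 1·2.
∫: right-multiply L₀ by Dx.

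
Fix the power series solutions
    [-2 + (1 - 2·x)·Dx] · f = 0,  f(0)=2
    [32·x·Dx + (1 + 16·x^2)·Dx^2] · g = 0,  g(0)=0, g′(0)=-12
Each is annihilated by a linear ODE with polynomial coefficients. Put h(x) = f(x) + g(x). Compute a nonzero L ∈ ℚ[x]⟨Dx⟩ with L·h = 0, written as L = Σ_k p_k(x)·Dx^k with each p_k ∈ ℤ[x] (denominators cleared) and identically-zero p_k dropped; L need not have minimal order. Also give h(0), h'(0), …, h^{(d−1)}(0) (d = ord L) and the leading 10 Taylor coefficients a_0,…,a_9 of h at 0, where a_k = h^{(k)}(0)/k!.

L = (-32 + 256·x + 1536·x^2)·Dx + (14 - 32·x - 160·x^2 + 1536·x^3)·Dx^2 + (-1 - 6·x - 96·x^3 + 256·x^4)·Dx^3  (order 3).
h: a_k = 2, -8, 8, 80, 32, -2752/5, 128, 50944/7, 512, -259072/3, …
ICs: h(0) = 2, h′(0) = -8, h′′(0) = 16.

f: a_k = 2, 4, 8, 16, 32, 64, 128, 256, 512, 1024, …
g: a_k = 0, -12, 0, 64, 0, -3072/5, 0, 49152/7, 0, -262144/3, …
Sum ⇒ L₀ = lclm(L_f,L_g) in ℚ(x)⟨Dx⟩.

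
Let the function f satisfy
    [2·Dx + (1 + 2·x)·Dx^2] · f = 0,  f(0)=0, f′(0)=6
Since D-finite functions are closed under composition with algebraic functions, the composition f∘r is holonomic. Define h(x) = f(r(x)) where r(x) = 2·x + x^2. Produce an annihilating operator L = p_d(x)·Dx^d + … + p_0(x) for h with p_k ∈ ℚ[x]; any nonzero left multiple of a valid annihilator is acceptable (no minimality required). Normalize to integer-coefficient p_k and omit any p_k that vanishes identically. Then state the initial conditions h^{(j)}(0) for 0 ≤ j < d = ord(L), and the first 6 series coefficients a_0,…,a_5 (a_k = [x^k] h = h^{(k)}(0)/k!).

f: a_k = 0, 6, -6, 8, -12, 96/5, …
Substitute x→r, Dx→(1/r')Dx; clear ⇒ L₀.
L = (3 + 4·x + 2·x^2)·Dx + (1 + 5·x + 6·x^2 + 2·x^3)·Dx^2  (order 2).
h: a_k = 0, 12, -18, 40, -102, 1392/5, …
ICs: h(0) = 0, h′(0) = 12.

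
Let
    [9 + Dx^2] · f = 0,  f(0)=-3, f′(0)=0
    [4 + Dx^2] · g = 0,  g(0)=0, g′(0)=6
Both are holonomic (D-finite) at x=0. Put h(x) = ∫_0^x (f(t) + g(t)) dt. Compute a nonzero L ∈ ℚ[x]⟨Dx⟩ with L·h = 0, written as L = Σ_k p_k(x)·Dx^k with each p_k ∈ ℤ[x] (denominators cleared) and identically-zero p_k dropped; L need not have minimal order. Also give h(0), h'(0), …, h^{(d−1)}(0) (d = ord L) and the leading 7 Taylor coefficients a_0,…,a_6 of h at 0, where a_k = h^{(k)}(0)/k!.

f: a_k = -3, 0, 27/2, 0, -81/8, 0, 243/80, …
g: a_k = 0, 6, 0, -4, 0, 4/5, 0, …
L₀ := lclm(L_f,L_g); ord L₀ ≤ 2+2.
h=∫h₀ ⇒ L = L₀·Dx.
L = 36·Dx + 13·Dx^3 + Dx^5  (order 5).
h: a_k = 0, -3, 3, 9/2, -1, -81/40, 2/15, …
ICs: h(0) = 0, h′(0) = -3, h′′(0) = 6, h′′′(0) = 27, h′′′′(0) = -24.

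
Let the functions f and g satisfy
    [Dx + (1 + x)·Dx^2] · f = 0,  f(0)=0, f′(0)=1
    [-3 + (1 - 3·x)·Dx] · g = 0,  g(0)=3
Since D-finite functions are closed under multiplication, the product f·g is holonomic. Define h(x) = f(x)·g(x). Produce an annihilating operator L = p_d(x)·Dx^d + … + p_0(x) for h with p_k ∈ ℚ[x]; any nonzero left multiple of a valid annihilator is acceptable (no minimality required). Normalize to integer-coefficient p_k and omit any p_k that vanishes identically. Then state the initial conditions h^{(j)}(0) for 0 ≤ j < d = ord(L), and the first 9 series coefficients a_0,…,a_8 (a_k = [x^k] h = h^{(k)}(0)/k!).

f: a_k = 0, 1, -1/2, 1/3, -1/4, 1/5, -1/6, 1/7, -1/8, …
g: a_k = 3, 9, 27, 81, 243, 729, 2187, 6561, 19683, …
f·g: L₀ = L_f ⊗_s L_g, ord ≤ 2·1.
L = 3 + (5 + 9·x)·Dx + (-1 + 2·x + 3·x^2)·Dx^2  (order 2).
h: a_k = 0, 3, 15/2, 47/2, 279/4, 4197/20, 12581/20, 264261/140, 1585461/280, …
ICs: h(0) = 0, h′(0) = 3.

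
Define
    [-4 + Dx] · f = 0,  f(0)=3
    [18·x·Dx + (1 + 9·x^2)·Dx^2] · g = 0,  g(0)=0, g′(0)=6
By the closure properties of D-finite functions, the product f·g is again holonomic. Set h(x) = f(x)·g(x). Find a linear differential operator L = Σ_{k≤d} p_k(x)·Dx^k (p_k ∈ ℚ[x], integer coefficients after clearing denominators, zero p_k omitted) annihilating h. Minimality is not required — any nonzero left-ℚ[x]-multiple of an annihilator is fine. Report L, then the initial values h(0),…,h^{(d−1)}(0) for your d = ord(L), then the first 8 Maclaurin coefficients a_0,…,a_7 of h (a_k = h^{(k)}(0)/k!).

L = (16 - 72·x + 144·x^2) + (-8 + 18·x - 72·x^2)·Dx + (1 + 9·x^2)·Dx^2  (order 2).
h: a_k = 0, 18, 72, 90, -24, 258/5, 744, -538/35, …
ICs: h(0) = 0, h′(0) = 18.

f: a_k = 3, 12, 24, 32, 32, 128/5, 256/15, 1024/105, …
g: a_k = 0, 6, 0, -18, 0, 486/5, 0, -4374/7, …
L₀ := L_f ⊗_s L_g (sym. prod.), ord ≤ 2.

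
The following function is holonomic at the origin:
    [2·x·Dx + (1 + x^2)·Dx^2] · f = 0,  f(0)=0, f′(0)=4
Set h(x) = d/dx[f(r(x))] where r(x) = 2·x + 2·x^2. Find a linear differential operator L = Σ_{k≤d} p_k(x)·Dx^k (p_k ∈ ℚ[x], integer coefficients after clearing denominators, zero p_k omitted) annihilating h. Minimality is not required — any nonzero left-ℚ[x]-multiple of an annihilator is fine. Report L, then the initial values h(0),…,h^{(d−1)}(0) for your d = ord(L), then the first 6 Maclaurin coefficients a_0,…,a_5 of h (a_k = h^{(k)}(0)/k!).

f: a_k = 0, 4, 0, -4/3, 0, 4/5, …
L₀ from L_f via x↦r, Dx↦r'^{-1}Dx.
Derive L from L₀ (diff closure).
L = (-2 + 8·x + 32·x^2 + 48·x^3 + 24·x^4) + (1 + 2·x + 4·x^2 + 16·x^3 + 20·x^4 + 8·x^5)·Dx  (order 1).
h: a_k = 8, 16, -32, -128, -32, 704, …
ICs: h(0) = 8.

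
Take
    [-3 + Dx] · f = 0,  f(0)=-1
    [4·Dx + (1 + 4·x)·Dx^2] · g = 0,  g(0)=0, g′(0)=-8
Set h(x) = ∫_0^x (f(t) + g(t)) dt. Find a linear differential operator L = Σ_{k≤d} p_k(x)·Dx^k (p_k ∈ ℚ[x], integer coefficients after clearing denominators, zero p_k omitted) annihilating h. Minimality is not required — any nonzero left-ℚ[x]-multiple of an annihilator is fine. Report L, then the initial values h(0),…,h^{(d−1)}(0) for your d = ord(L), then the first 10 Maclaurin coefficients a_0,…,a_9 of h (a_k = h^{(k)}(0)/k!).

f: a_k = -1, -3, -9/2, -9/2, -27/8, -81/40, -81/80, -243/560, -729/4480, -243/4480, …
g: a_k = 0, -8, 16, -128/3, 128, -2048/5, 4096/3, -32768/7, 16384, -524288/9, …
L₀ := lclm(L_f,L_g); ord L₀ ≤ 1+2.
Integrate: L := L₀·Dx.
L = (-132 - 144·x)·Dx^2 + (23 - 72·x - 144·x^2)·Dx^3 + (7 + 40·x + 48·x^2)·Dx^4  (order 4).
h: a_k = 0, -1, -11/2, 23/6, -283/24, 997/40, -3293/48, 327437/1680, -2621683/4480, 73399591/40320, …
ICs: h(0) = 0, h′(0) = -1, h′′(0) = -11, h′′′(0) = 23.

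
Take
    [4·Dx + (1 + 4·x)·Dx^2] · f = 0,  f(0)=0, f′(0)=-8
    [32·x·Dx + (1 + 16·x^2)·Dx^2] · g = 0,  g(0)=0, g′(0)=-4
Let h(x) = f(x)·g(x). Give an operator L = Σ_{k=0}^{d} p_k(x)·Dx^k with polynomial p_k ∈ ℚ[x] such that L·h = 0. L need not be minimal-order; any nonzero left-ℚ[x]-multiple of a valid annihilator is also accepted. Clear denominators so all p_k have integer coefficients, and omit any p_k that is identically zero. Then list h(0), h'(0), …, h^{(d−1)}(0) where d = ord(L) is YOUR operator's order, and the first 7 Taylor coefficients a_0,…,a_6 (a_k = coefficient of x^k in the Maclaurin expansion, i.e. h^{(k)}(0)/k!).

L = (1536 + 11264·x + 81920·x^2 + 638976·x^3 + 1966080·x^4 + 3407872·x^5 + 4194304·x^7)·Dx + (288 + 7936·x + 78848·x^2 + 495616·x^3 + 2228224·x^4 + 6094848·x^5 + 9175040·x^6 + 3145728·x^7 + 14680064·x^8)·Dx^2 + (48 + 1024·x + 12288·x^2 + 79872·x^3 + 368640·x^4 + 1277952·x^5 + 3145728·x^6 + 4718592·x^7 + 3145728·x^8 + 8388608·x^9)·Dx^3 + (5 + 72·x + 592·x^2 + 3584·x^3 + 16896·x^4 + 61440·x^5 + 172032·x^6 + 393216·x^7 + 589824·x^8 + 524288·x^9 + 1048576·x^10)·Dx^4  (order 4).
h: a_k = 0, 0, 32, -64, 0, -512/3, 106496/45, …
ICs: h(0) = 0, h′(0) = 0, h′′(0) = 64, h′′′(0) = -384.

f: a_k = 0, -8, 16, -128/3, 128, -2048/5, 4096/3, …
g: a_k = 0, -4, 0, 64/3, 0, -1024/5, 0, …
f·g: L₀ = L_f ⊗_s L_g, ord ≤ 2·2.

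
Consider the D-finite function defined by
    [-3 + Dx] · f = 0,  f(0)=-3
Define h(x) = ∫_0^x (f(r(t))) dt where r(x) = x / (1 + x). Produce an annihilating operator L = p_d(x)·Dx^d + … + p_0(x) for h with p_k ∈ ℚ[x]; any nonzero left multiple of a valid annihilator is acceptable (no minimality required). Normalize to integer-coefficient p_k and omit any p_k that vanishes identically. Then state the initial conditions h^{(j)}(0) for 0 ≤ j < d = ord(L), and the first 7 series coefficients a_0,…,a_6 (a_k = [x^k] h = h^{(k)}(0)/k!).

f: a_k = -3, -9, -27/2, -27/2, -81/8, -243/40, -243/80, …
L₀ from L_f via x↦r, Dx↦r'^{-1}Dx.
Integrate: L := L₀·Dx.
L = -3·Dx + (1 + 2·x + x^2)·Dx^2  (order 2).
h: a_k = 0, -3, -9/2, -3/2, 9/8, -9/40, -21/80, …
ICs: h(0) = 0, h′(0) = -3.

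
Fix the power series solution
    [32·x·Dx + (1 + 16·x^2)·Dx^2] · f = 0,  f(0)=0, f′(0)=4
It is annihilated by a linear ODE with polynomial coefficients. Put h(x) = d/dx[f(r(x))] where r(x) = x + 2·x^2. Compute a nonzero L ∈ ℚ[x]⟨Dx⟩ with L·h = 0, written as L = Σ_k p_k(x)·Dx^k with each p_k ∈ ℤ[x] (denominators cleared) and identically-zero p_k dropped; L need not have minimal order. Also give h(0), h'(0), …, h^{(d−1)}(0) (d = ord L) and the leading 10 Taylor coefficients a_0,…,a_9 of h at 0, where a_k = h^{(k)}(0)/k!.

f: a_k = 0, 4, 0, -64/3, 0, 1024/5, 0, -16384/7, 0, 262144/9, …
Change of var in L_f (x↦r) gives L₀.
Derive L from L₀ (diff closure).
L = (-4 + 32·x + 256·x^2 + 768·x^3 + 768·x^4) + (1 + 4·x + 16·x^2 + 128·x^3 + 320·x^4 + 256·x^5)·Dx  (order 1).
h: a_k = 4, 16, -64, -512, -256, 11264, 40960, -131072, -1359872, -1245184, …
ICs: h(0) = 4.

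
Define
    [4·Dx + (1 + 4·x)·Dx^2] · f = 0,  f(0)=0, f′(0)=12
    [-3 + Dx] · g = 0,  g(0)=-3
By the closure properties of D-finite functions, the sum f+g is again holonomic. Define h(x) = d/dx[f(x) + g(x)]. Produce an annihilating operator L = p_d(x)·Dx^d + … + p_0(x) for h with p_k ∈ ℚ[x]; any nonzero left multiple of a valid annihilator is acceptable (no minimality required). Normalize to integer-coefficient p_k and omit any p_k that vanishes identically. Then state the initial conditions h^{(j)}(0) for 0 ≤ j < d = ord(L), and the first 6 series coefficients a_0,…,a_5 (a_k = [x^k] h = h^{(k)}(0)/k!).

L = (-132 - 144·x) + (23 - 72·x - 144·x^2)·Dx + (7 + 40·x + 48·x^2)·Dx^2  (order 2).
h: a_k = 3, -75, 303/2, -1617/2, 24333/8, -492249/40, …
ICs: h(0) = 3, h′(0) = -75.

f: a_k = 0, 12, -24, 64, -192, 3072/5, …
g: a_k = -3, -9, -27/2, -27/2, -81/8, -243/40, …
L₀ := lclm(L_f,L_g); ord L₀ ≤ 2+1.
Differentiate: ansatz ord ≤ ord L₀ ⇒ L.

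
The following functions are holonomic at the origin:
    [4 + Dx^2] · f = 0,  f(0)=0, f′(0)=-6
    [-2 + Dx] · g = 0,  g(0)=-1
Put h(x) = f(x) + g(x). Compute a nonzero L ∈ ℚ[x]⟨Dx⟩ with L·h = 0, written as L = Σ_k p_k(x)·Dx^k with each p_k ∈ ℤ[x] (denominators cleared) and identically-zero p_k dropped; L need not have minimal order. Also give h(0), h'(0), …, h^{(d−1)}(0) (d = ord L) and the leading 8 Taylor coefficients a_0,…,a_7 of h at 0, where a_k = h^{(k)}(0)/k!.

L = -8 + 4·Dx - 2·Dx^2 + Dx^3  (order 3).
h: a_k = -1, -8, -2, 8/3, -2/3, -16/15, -4/45, 16/315, …
ICs: h(0) = -1, h′(0) = -8, h′′(0) = -4.

f: a_k = 0, -6, 0, 4, 0, -4/5, 0, 8/105, …
g: a_k = -1, -2, -2, -4/3, -2/3, -4/15, -4/45, -8/315, …
Weyl lclm of L_f,L_g ⇒ L₀ (ord ≤ 3).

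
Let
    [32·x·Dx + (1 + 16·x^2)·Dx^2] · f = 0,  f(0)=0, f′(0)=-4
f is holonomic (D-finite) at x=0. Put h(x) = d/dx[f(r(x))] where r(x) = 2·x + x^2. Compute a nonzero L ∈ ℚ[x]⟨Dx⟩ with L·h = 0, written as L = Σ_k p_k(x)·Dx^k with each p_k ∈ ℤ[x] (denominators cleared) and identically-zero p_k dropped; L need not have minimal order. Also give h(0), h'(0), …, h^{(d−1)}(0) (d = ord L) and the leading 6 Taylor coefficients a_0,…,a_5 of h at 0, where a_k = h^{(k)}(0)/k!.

L = (-1 + 128·x + 256·x^2 + 192·x^3 + 48·x^4) + (1 + x + 64·x^2 + 128·x^3 + 80·x^4 + 16·x^5)·Dx  (order 1).
h: a_k = -8, -8, 512, 1024, -32128, -98176, …
ICs: h(0) = -8.

f: a_k = 0, -4, 0, 64/3, 0, -1024/5, …
f∘r: x↦r, Dx↦Dx/r' in L_f ⇒ L₀.
h₀' ⇒ L via d/dx closure of L₀.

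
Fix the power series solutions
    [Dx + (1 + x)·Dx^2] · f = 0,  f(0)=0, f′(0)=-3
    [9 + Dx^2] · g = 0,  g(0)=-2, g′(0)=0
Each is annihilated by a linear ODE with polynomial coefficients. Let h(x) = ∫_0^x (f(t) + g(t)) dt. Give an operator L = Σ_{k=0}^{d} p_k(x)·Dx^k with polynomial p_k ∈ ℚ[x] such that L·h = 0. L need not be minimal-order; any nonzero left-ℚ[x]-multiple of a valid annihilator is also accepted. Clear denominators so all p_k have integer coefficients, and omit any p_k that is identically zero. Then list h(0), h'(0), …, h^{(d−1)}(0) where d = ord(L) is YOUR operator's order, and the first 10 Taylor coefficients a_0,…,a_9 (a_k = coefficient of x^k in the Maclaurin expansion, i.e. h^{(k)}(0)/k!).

f: a_k = 0, -3, 3/2, -1, 3/4, -3/5, 1/2, -3/7, 3/8, -1/3, …
g: a_k = -2, 0, 9, 0, -27/4, 0, 81/40, 0, -729/2240, 0, …
Weyl lclm of L_f,L_g ⇒ L₀ (ord ≤ 4).
Integrate: L := L₀·Dx.
L = (135 + 162·x + 81·x^2)·Dx^2 + (99 + 261·x + 243·x^2 + 81·x^3)·Dx^3 + (15 + 18·x + 9·x^2)·Dx^4 + (11 + 29·x + 27·x^2 + 9·x^3)·Dx^5  (order 5).
h: a_k = 0, -2, -3/2, 7/2, -1/4, -6/5, -1/10, 101/280, -3/56, 37/6720, …
ICs: h(0) = 0, h′(0) = -2, h′′(0) = -3, h′′′(0) = 21, h′′′′(0) = -6.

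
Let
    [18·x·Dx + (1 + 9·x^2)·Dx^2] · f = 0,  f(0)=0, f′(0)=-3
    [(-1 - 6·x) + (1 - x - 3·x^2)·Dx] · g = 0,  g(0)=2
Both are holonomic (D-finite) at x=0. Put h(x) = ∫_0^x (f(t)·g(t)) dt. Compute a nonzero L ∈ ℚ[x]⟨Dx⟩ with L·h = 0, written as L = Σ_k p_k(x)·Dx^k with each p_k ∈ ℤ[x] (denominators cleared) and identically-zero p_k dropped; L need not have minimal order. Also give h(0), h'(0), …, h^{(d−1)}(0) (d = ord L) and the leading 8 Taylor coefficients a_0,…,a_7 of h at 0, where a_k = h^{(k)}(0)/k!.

L = (6 + 18·x + 162·x^2)·Dx + (2 - 6·x + 36·x^2 + 162·x^3)·Dx^2 + (-1 + x - 6·x^2 + 9·x^3 + 27·x^4)·Dx^3  (order 3).
h: a_k = 0, 0, -3, -2, -3/2, -24/5, -116/5, -1056/35, …
ICs: h(0) = 0, h′(0) = 0, h′′(0) = -6.

f: a_k = 0, -3, 0, 9, 0, -243/5, 0, 2187/7, …
g: a_k = 2, 2, 8, 14, 38, 80, 194, 434, …
Sym-product of L_f,L_g gives L₀ (≤ ord 2).
∫: right-multiply L₀ by Dx.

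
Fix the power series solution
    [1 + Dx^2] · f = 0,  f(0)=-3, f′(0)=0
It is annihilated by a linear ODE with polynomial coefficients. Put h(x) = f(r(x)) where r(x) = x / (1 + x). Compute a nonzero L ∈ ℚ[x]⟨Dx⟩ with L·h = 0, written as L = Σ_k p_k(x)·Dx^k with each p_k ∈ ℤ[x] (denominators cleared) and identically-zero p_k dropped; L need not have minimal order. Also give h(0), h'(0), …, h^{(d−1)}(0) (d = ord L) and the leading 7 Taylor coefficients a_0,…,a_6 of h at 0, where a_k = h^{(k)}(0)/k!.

f: a_k = -3, 0, 3/2, 0, -1/8, 0, 1/240, …
h₀=f(r): pull back L_f along r ⇒ L₀.
L = 1 + (2 + 6·x + 6·x^2 + 2·x^3)·Dx + (1 + 4·x + 6·x^2 + 4·x^3 + x^4)·Dx^2  (order 2).
h: a_k = -3, 0, 3/2, -3, 35/8, -11/2, 1501/240, …
ICs: h(0) = -3, h′(0) = 0.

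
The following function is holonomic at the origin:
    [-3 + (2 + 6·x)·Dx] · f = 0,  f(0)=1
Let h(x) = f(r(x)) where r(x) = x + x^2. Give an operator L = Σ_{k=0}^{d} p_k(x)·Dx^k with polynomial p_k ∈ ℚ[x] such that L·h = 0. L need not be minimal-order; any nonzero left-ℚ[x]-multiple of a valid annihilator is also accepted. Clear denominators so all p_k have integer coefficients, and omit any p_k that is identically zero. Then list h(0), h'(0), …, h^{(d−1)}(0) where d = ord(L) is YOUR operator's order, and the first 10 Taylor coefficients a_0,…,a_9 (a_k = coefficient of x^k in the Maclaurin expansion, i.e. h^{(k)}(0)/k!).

L = (-3 - 6·x) + (2 + 6·x + 6·x^2)·Dx  (order 1).
h: a_k = 1, 3/2, 3/8, -9/16, 99/128, -243/256, 999/1024, -1377/2048, -6237/32768, 119313/65536, …
ICs: h(0) = 1.

f: a_k = 1, 3/2, -9/8, 27/16, -405/128, 1701/256, -15309/1024, 72171/2048, -2814669/32768, 14073345/65536, …
f∘r: x↦r, Dx↦Dx/r' in L_f ⇒ L₀.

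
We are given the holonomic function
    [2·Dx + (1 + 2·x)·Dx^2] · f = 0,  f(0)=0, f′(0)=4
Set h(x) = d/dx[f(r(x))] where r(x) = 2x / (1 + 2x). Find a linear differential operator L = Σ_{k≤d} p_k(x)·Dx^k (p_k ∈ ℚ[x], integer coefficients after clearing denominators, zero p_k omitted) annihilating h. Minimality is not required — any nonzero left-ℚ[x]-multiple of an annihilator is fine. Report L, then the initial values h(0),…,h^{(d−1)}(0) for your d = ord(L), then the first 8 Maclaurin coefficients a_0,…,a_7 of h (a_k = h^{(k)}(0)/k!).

L = (8 + 24·x) + (1 + 8·x + 12·x^2)·Dx  (order 1).
h: a_k = 8, -64, 416, -2560, 15488, -93184, 559616, -3358720, …
ICs: h(0) = 8.

f: a_k = 0, 4, -4, 16/3, -8, 64/5, -64/3, 256/7, …
Change of var in L_f (x↦r) gives L₀.
Differentiate: ansatz ord ≤ ord L₀ ⇒ L.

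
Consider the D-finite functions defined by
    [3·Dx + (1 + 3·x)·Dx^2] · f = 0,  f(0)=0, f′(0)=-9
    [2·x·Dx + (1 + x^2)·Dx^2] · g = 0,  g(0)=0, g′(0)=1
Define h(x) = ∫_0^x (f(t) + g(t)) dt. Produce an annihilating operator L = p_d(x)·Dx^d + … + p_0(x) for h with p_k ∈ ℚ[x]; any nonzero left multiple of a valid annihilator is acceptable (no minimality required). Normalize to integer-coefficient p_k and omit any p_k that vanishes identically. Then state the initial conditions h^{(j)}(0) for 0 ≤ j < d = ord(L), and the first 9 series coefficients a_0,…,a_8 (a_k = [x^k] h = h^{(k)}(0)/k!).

f: a_k = 0, -9, 27/2, -27, 243/4, -729/5, 729/2, -6561/7, 19683/8, …
g: a_k = 0, 1, 0, -1/3, 0, 1/5, 0, -1/7, 0, …
L₀ := lclm(L_f,L_g); ord L₀ ≤ 2+2.
∫: right-multiply L₀ by Dx.
L = (-6 - 54·x + 18·x^2 + 18·x^3)·Dx^2 + (-20 - 12·x - 48·x^2 + 36·x^3 + 36·x^4)·Dx^3 + (-3 - 7·x + 6·x^2 + 2·x^3 + 9·x^4 + 9·x^5)·Dx^4  (order 4).
h: a_k = 0, 0, -4, 9/2, -41/6, 243/20, -364/15, 729/14, -3281/28, …
ICs: h(0) = 0, h′(0) = 0, h′′(0) = -8, h′′′(0) = 27.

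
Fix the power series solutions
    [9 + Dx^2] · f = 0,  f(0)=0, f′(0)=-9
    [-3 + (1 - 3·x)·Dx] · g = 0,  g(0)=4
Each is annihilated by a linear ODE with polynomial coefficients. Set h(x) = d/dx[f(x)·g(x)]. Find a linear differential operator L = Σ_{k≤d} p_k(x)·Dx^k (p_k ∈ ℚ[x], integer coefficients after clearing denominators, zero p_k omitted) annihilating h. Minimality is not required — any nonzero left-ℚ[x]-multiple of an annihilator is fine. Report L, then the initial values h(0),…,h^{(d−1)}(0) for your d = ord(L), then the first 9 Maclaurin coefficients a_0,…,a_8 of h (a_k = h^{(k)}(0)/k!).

f: a_k = 0, -9, 0, 27/2, 0, -243/40, 0, 729/560, 0, …
g: a_k = 4, 12, 36, 108, 324, 972, 2916, 8748, 26244, …
Product ⇒ symmetric product L₀, ord ≤ 2.
h₀' ⇒ L via d/dx closure of L₀.
L = (-9 - 54·x + 81·x^2) + (-6 + 18·x)·Dx + (1 - 6·x + 9·x^2)·Dx^2  (order 2).
h: a_k = -36, -216, -810, -3240, -24543/2, -220887/5, -3091689/20, -18550134/35, -2003421033/1120, …
ICs: h(0) = -36, h′(0) = -216.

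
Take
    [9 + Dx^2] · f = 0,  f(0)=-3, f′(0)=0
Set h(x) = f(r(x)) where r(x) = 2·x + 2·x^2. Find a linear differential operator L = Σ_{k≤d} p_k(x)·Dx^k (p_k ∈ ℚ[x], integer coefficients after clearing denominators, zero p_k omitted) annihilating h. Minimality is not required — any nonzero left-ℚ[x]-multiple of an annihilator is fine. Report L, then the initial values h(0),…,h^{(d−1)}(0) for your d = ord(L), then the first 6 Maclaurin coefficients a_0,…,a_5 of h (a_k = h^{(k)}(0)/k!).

L = (36 + 216·x + 432·x^2 + 288·x^3) - 2·Dx + (1 + 2·x)·Dx^2  (order 2).
h: a_k = -3, 0, 54, 108, -108, -648, …
ICs: h(0) = -3, h′(0) = 0.

f: a_k = -3, 0, 27/2, 0, -81/8, 0, …
L₀ from L_f via x↦r, Dx↦r'^{-1}Dx.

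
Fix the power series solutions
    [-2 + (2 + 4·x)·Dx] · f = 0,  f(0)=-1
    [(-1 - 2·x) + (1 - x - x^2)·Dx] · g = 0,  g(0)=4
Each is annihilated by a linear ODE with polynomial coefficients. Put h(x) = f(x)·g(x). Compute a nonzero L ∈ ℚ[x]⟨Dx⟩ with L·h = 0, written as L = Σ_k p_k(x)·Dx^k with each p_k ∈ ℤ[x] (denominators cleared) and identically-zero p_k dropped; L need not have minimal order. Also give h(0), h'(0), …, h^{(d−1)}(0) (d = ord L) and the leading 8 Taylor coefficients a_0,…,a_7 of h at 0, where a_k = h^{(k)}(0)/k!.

L = (2 + 3·x + 3·x^2) + (-1 - x + 3·x^2 + 2·x^3)·Dx  (order 1).
h: a_k = -4, -8, -10, -20, -55/2, -51, -293/4, -265/2, …
ICs: h(0) = -4.

f: a_k = -1, -1, 1/2, -1/2, 5/8, -7/8, 21/16, -33/16, …
g: a_k = 4, 4, 8, 12, 20, 32, 52, 84, …
h₀=f·g: eliminate ⇒ L₀, order ≤ 1·1.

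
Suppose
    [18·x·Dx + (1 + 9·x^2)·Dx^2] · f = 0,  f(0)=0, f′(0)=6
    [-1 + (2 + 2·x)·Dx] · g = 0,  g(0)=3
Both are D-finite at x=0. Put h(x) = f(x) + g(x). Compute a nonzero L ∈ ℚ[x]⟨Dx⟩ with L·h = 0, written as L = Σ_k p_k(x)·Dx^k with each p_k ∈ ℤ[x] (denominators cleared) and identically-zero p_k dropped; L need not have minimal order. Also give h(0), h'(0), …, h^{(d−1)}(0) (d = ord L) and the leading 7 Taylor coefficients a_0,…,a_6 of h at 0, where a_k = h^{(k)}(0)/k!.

L = (-36 - 90·x + 972·x^2 + 486·x^3)·Dx + (-75 - 144·x + 1818·x^2 + 3888·x^3 + 1701·x^4)·Dx^2 + (-2 + 70·x + 108·x^2 + 684·x^3 + 1134·x^4 + 486·x^5)·Dx^3  (order 3).
h: a_k = 3, 15/2, -3/8, -285/16, -15/128, 124521/1280, -63/1024, …
ICs: h(0) = 3, h′(0) = 15/2, h′′(0) = -3/4.

f: a_k = 0, 6, 0, -18, 0, 486/5, 0, …
g: a_k = 3, 3/2, -3/8, 3/16, -15/128, 21/256, -63/1024, …
Weyl lclm of L_f,L_g ⇒ L₀ (ord ≤ 3).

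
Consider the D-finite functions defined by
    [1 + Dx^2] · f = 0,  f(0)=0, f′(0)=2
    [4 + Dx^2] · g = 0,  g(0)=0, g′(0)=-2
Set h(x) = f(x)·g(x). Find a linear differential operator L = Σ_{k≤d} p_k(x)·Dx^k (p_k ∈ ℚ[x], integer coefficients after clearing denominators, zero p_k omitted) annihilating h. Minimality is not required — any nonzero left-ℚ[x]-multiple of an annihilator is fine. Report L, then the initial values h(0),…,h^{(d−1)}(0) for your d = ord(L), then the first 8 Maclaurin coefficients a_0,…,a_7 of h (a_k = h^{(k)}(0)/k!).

L = 9 + 10·Dx^2 + Dx^4  (order 4).
h: a_k = 0, 0, -4, 0, 10/3, 0, -91/90, 0, …
ICs: h(0) = 0, h′(0) = 0, h′′(0) = -8, h′′′(0) = 0.

f: a_k = 0, 2, 0, -1/3, 0, 1/60, 0, -1/2520, …
g: a_k = 0, -2, 0, 4/3, 0, -4/15, 0, 8/315, …
L₀ := L_f ⊗_s L_g (sym. prod.), ord ≤ 4.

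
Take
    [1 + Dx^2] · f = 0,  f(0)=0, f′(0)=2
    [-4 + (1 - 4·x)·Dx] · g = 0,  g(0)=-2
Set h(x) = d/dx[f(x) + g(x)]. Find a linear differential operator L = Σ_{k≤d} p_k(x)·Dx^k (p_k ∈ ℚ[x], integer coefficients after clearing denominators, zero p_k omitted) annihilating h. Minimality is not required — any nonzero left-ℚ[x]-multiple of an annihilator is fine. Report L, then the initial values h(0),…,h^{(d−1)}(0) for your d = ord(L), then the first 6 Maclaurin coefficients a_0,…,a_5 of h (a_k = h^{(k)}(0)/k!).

L = (1544 - 64·x + 128·x^2) + (-97 + 396·x - 48·x^2 + 64·x^3)·Dx + (1544 - 64·x + 128·x^2)·Dx^2 + (-97 + 396·x - 48·x^2 + 64·x^3)·Dx^3  (order 3).
h: a_k = -6, -64, -385, -2048, -122879/12, -49152, …
ICs: h(0) = -6, h′(0) = -64, h′′(0) = -770.

f: a_k = 0, 2, 0, -1/3, 0, 1/60, …
g: a_k = -2, -8, -32, -128, -512, -2048, …
Weyl lclm of L_f,L_g ⇒ L₀ (ord ≤ 3).
h₀' ⇒ L via d/dx closure of L₀.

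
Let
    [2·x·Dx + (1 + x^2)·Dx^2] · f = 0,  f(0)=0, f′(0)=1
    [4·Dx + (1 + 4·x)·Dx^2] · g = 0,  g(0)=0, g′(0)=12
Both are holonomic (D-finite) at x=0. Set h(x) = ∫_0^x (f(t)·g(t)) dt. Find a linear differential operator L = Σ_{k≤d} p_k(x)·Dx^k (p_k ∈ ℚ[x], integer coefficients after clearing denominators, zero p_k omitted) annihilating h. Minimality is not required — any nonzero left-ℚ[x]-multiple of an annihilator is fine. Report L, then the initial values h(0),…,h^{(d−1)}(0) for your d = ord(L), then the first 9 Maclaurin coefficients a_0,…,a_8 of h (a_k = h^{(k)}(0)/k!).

f: a_k = 0, 1, 0, -1/3, 0, 1/5, 0, -1/7, 0, …
g: a_k = 0, 12, -24, 64, -192, 3072/5, -2048, 49152/7, -24576, …
h₀=f·g: eliminate ⇒ L₀, order ≤ 2·2.
∫: right-multiply L₀ by Dx.
L = (144 + 896·x + 560·x^2 + 2304·x^3 + 1920·x^4 + 3328·x^5 + 256·x^7)·Dx^2 + (132 + 304·x + 2252·x^2 + 4144·x^3 + 8896·x^4 + 5952·x^5 + 8960·x^6 + 192·x^7 + 896·x^8)·Dx^3 + (72 + 376·x + 912·x^2 + 2808·x^3 + 3720·x^4 + 6288·x^5 + 3072·x^6 + 4368·x^7 + 192·x^8 + 512·x^9)·Dx^4 + (5 + 48·x + 178·x^2 + 416·x^3 + 729·x^4 + 720·x^5 + 1008·x^6 + 384·x^7 + 516·x^8 + 32·x^9 + 64·x^10)·Dx^5  (order 5).
h: a_k = 0, 0, 0, 4, -6, 12, -92/3, 1276/15, -1243/5, …
ICs: h(0) = 0, h′(0) = 0, h′′(0) = 0, h′′′(0) = 24, h′′′′(0) = -144.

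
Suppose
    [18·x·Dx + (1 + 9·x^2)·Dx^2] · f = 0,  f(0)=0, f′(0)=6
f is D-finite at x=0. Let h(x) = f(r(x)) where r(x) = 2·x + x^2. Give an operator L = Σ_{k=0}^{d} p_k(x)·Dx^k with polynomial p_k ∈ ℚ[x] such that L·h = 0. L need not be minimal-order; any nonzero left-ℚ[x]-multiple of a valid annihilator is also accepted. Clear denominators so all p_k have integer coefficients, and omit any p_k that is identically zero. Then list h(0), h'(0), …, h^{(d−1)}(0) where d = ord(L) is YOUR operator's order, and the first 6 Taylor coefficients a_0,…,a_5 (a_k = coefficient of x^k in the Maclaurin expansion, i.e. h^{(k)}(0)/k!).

L = (-1 + 72·x + 144·x^2 + 108·x^3 + 27·x^4)·Dx + (1 + x + 36·x^2 + 72·x^3 + 45·x^4 + 9·x^5)·Dx^2  (order 2).
h: a_k = 0, 12, 6, -144, -216, 15012/5, …
ICs: h(0) = 0, h′(0) = 12.

f: a_k = 0, 6, 0, -18, 0, 486/5, …
h₀=f(r): pull back L_f along r ⇒ L₀.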